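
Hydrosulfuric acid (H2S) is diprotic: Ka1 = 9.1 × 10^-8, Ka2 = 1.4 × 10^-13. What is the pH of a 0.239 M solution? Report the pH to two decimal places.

Since Ka1 ≫ Ka2, the first ionization dominates [H+].
Ka1 = x²/(0.239 − x) = 9.1 × 10^-8
x ≈ √(9.1 × 10^-8 × 0.239) = 1.47 × 10^-4 M
pH = −log(1.47 × 10^-4) = 3.83

pH = 3.83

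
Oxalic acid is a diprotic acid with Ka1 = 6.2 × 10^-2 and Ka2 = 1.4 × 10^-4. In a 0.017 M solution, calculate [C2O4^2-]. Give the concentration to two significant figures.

First ionization gives [H+] ≈ [HC2O4-] = 1.39 × 10^-2 M.
Second step: Ka2 = [H+][C2O4^2-]/[HC2O4-] ≈ [C2O4^2-] (since [H+] ≈ [HC2O4-]).
So [C2O4^2-] ≈ Ka2.

1.4 × 10^-4 M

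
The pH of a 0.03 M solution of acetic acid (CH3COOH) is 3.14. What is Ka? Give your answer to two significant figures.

Ka = 1.8 × 10^-5

[H+] = 10^(-3.14) = 7.24 × 10^-4 M
At equilibrium [HA] = 0.03 − 7.24 × 10^-4 = 2.93 × 10^-2 M
Ka = [H+][A-]/[HA] = (7.24 × 10^-4)² / 2.93 × 10^-2 = 1.8 × 10^-5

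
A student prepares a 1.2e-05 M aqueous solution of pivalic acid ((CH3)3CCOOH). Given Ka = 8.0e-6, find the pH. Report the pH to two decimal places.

(CH3)3CCOOH ⇌ (CH3)3CCOO- + H+
From the ICE table, Ka = [H+]²/(1.2e-05 − [H+]) = 8.0 × 10^-6.
Here C₀/Ka ≈ 1.5, so the small-[H+] approximation fails. Use the quadratic:
[H+] = (−Ka + √(Ka² + 4·Ka·C₀))/2 = 6.58 × 10^-6 M
pH = −log(6.58 × 10^-6) = 5.18

pH = 5.18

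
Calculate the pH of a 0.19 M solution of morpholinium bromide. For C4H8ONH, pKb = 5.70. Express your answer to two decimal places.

pH = 4.51

C4H8ONH2+ is the conjugate acid of the weak base C4H8ONH.
Kb = 10^(−5.70) = 2.00 × 10^-6
Ka = Kw/Kb = 1.0×10^-14 / 2.00 × 10^-6 = 5.00 × 10^-9
Ka = x²/(0.19 − x) = 5.00 × 10^-9
Assume x ≪ 0.19: x ≈ √(5.00 × 10^-9 × 0.19) = 3.08 × 10^-5 M
(x/C₀ = 0.016% < 5%, so the approximation holds.)
pH = −log[H+] = −log(3.08 × 10^-5) = 4.51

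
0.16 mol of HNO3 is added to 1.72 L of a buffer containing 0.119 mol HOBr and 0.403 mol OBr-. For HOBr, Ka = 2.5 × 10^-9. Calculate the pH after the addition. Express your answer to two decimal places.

pH = 8.54

After neutralization: n(HOBr) = 0.279 mol, n(OBr-) = 0.243 mol.
pKa = −log(2.5 × 10^-9) = 8.602
Henderson–Hasselbalch with mole ratio 0.243/0.279: pH = 8.602 + (-0.060)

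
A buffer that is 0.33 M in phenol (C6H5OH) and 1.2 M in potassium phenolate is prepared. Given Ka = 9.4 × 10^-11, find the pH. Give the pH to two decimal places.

pKa = −log(9.4 × 10^-11) = 10.027
Using pH = pKa + log([base]/[acid]) with [base]/[acid] = 1.2/0.33:
pH = 10.027 + (+0.561) = 10.59

pH = 10.59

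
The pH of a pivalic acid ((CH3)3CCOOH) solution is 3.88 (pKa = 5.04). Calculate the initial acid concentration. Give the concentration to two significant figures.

C₀ = 2.0 × 10^-3 M

[H+] = 10^(-3.88) = 1.32 × 10^-4 M = x
Ka = 10^(−5.04) = 9.12 × 10^-6
Ka = x²/(C₀ − x) ⇒ C₀ = x + x²/Ka
C₀ = 1.32 × 10^-4 + (1.32 × 10^-4)²/(9.12 × 10^-6) = 2.04 × 10^-3 M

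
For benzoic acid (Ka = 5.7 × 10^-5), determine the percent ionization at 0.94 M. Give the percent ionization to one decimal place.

0.8%

C6H5COOH ⇌ C6H5COO- + H+; let x = [H+] at equilibrium.
x ≈ √(Ka·C₀) = √(5.7 × 10^-5 × 0.94) = 7.32 × 10^-3 M
% ionization = x/C₀ × 100% = 7.32 × 10^-3/0.94 × 100% = 0.8%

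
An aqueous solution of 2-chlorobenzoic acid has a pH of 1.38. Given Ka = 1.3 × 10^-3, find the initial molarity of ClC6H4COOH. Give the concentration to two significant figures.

C₀ = 1.4 M

[H+] = 10^(-1.38) = 4.17 × 10^-2 M = x
Ka = x²/(C₀ − x) ⇒ C₀ = x + x²/Ka
C₀ = 4.17 × 10^-2 + (4.17 × 10^-2)²/(1.3 × 10^-3) = 1.38 M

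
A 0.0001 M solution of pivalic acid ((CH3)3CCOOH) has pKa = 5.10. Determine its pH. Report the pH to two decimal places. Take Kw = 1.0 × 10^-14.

(CH3)3CCOOH ⇌ (CH3)3CCOO- + H+
Ka = 10^(−5.10) = 7.94 × 10^-6
Ka = [H+]²/(0.0001 − [H+]) = 7.94 × 10^-6
Here C₀/Ka ≈ 12.6, so the small-[H+] approximation fails. Use the quadratic:
[H+] = (−Ka + √(Ka² + 4·Ka·C₀))/2 = 2.45 × 10^-5 M
pH = −log[H+] = −log(2.45 × 10^-5) = 4.61

pH = 4.61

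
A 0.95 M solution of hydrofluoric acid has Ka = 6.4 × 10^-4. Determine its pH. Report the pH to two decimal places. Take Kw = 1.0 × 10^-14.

pH = 1.61

HF ⇌ F- + H+
Let x = [H+] at equilibrium. Ka = x²/(0.95 − x).
Neglecting x in the denominator: x = √(6.4 × 10^-4 × 0.95) = 2.47 × 10^-2 M
Check: 2.6% ionized — well under 5%, approximation valid.
pH = −log(2.47 × 10^-2) = 1.61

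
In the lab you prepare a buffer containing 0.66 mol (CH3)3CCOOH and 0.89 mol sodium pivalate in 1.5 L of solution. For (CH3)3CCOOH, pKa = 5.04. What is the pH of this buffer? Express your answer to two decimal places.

pH = 5.17

Henderson–Hasselbalch: pH = pKa + log([(CH3)3CCOO-]/[(CH3)3CCOOH]) = 5.04 + log(0.89/0.66)
pH = 5.04 + (+0.130) = 5.17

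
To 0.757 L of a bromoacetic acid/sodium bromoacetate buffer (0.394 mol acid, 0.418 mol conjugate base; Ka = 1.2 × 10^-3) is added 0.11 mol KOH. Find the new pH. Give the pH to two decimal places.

pH = 3.19

OH- converts BrCH2COOH to BrCH2COO-: BrCH2COOH → 0.284 mol, BrCH2COO- → 0.528 mol.
pKa = −log(1.2 × 10^-3) = 2.921
pH = pKa + log([A⁻]/[HA]) = 2.921 + log(0.528/0.284) = 2.921 +0.269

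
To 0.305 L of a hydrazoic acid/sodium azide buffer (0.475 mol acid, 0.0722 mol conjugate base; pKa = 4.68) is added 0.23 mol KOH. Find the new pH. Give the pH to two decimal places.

pH = 4.77

OH- converts HN3 to N3-: HN3 → 0.245 mol, N3- → 0.302 mol.
Henderson–Hasselbalch with mole ratio 0.302/0.245: pH = 4.68 + (+0.091)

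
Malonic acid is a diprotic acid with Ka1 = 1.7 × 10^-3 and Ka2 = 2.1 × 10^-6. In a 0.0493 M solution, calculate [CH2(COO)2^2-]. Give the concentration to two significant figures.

First ionization gives [H+] ≈ [CH2(COOH)COO-] = 8.34 × 10^-3 M.
Second step: Ka2 = [H+][CH2(COO)2^2-]/[CH2(COOH)COO-] ≈ [CH2(COO)2^2-] (since [H+] ≈ [CH2(COOH)COO-]).
So [CH2(COO)2^2-] ≈ Ka2.

2.1 × 10^-6 M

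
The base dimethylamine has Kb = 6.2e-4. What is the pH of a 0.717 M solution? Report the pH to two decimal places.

pH = 12.32

(CH3)2NH + H2O ⇌ (CH3)2NH2+ + OH-
From the ICE table, Kb = [OH-]²/(0.717 − [OH-]) = 6.2 × 10^-4.
Neglecting [OH-] in the denominator: [OH-] = √(6.2 × 10^-4 × 0.717) = 2.11 × 10^-2 M
pOH = −log(2.11 × 10^-2) = 1.68; pH = 14.00 − 1.68 = 12.32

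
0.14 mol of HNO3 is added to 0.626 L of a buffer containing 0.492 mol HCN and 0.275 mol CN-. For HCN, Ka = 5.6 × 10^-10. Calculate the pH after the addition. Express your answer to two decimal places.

pH = 8.58

Added H+ converts CN- to HCN: HCN → 0.632 mol, CN- → 0.135 mol.
pKa = −log(5.6 × 10^-10) = 9.252
Henderson–Hasselbalch with mole ratio 0.135/0.632: pH = 9.252 + (-0.670)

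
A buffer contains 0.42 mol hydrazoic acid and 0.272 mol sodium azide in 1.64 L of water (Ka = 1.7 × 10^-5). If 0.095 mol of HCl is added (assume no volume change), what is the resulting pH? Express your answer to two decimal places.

pH = 4.31

Added H+ converts N3- to HN3: HN3 → 0.515 mol, N3- → 0.177 mol.
pKa = −log(1.7 × 10^-5) = 4.770
Henderson–Hasselbalch with mole ratio 0.177/0.515: pH = 4.770 + (-0.464)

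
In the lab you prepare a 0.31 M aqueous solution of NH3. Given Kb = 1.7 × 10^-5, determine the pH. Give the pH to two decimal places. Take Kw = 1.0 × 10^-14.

pH = 11.36

NH3 + H2O ⇌ NH4+ + OH-
From the ICE table, Kb = [OH-]²/(0.31 − [OH-]) = 1.7 × 10^-5.
Neglecting [OH-] in the denominator: [OH-] = √(1.7 × 10^-5 × 0.31) = 2.30 × 10^-3 M
pOH = 2.64, so pH = 14.00 − pOH = 11.36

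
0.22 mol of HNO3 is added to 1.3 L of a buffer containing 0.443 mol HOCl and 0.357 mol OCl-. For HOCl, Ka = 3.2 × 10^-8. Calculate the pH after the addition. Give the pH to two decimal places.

pH = 6.81

Added H+ converts OCl- to HOCl: HOCl → 0.663 mol, OCl- → 0.137 mol.
pKa = −log(3.2 × 10^-8) = 7.495
pH = pKa + log([A⁻]/[HA]) = 7.495 + log(0.137/0.663) = 7.495 -0.685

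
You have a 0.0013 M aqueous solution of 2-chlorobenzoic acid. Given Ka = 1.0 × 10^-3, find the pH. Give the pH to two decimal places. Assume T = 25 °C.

pH = 3.13

ClC6H4COOH ⇌ ClC6H4COO- + H+
Let x = [H+] at equilibrium. Ka = x²/(0.0013 − x).
The 5% rule fails; solving x² + Ka·x − Ka·C₀ = 0 exactly:
x = (−Ka + √(Ka² + 4·Ka·C₀))/2 = 7.45 × 10^-4 M
pH = −log(7.45 × 10^-4) = 3.13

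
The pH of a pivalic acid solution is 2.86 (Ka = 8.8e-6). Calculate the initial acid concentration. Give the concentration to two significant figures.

C₀ = 2.2 × 10^-1 M

[H+] = 10^(-2.86) = 1.38 × 10^-3 M = x
Ka = x²/(C₀ − x) ⇒ C₀ = x + x²/Ka
C₀ = 1.38 × 10^-3 + (1.38 × 10^-3)²/(8.8 × 10^-6) = 2.18 × 10^-1 M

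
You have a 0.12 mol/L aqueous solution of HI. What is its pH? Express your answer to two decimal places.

pH = 0.92

HI is a strong acid and dissociates completely, so [H+] = 0.12 M.
pH = -log(0.12) = 0.92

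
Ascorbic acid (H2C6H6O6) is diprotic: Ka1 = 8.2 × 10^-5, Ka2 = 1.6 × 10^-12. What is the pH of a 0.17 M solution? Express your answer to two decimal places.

Ka1 ≫ Ka2, so treat the first dissociation as the only significant source of H+.
Ka1 = x²/(0.17 − x) = 8.2 × 10^-5
x ≈ √(8.2 × 10^-5 × 0.17) = 3.73 × 10^-3 M
pH = −log(3.73 × 10^-3) = 2.43

pH = 2.43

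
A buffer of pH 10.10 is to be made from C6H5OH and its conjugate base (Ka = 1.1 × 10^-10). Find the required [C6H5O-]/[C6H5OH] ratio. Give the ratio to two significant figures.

pKa = -log(1.1 × 10^-10) = 9.959
pH = pKa + log(r) ⇒ log(r) = 10.10 − 9.959 = +0.141
r = [C6H5O-]/[C6H5OH] = 10^(+0.141) = 1.38

ratio = 1.4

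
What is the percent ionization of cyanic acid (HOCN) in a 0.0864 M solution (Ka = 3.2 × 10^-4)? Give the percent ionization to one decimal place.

5.9%

HOCN ⇌ OCN- + H+; let x = [H+] at equilibrium.
Solve x² + 0.00032x − 2.76e-05 = 0 → x = 5.10 × 10^-3 M
% ionization = x/C₀ × 100% = 5.10 × 10^-3/0.0864 × 100% = 5.9%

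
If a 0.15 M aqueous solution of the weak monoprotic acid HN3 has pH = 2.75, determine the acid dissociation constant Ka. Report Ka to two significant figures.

[H+] = 10^(-2.75) = 1.78 × 10^-3 M
At equilibrium [HA] = 0.15 − 1.78 × 10^-3 = 1.48 × 10^-1 M
Ka = [H+][A-]/[HA] = (1.78 × 10^-3)² / 1.48 × 10^-1 = 2.1 × 10^-5

Ka = 2.1 × 10^-5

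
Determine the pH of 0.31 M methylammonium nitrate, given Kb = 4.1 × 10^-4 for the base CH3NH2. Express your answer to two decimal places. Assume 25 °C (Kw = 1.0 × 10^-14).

CH3NH3+ is the conjugate acid of the weak base CH3NH2.
Ka = Kw/Kb = 1.0×10^-14 / 4.1 × 10^-4 = 2.44 × 10^-11
Ka = x²/(0.31 − x) = 2.44 × 10^-11
Since Ka ≪ C₀, x ≈ √(Ka·C₀) = 2.75 × 10^-6 M.
Check: 0.00089% ionized — well under 5%, approximation valid.
pH = −log[H+] = −log(2.75 × 10^-6) = 5.56

pH = 5.56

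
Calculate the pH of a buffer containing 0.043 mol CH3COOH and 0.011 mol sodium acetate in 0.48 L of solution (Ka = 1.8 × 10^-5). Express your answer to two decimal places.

pKa = −log(1.8 × 10^-5) = 4.745
Henderson–Hasselbalch: pH = pKa + log([CH3COO-]/[CH3COOH]) = 4.745 + log(0.011/0.043)
pH = 4.745 + (-0.592) = 4.15

pH = 4.15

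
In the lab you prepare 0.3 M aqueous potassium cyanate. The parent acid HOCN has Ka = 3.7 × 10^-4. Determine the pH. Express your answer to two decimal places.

pH = 8.45

OCN- is the conjugate base of the weak acid HOCN.
Kb = Kw/Ka = 1.0×10^-14 / 3.7 × 10^-4 = 2.70 × 10^-11
Kb = [OH-]²/(0.3 − [OH-]) = 2.70 × 10^-11
Assume [OH-] ≪ 0.3: [OH-] ≈ √(2.70 × 10^-11 × 0.3) = 2.85 × 10^-6 M
([OH-]/C₀ = 0.00095% < 5%, so the approximation holds.)
pOH = 5.55, so pH = 14.00 − pOH = 8.45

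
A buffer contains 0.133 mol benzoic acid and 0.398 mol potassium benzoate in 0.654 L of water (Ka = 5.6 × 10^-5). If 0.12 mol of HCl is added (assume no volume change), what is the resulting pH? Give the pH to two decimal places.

After neutralization: n(C6H5COOH) = 0.253 mol, n(C6H5COO-) = 0.278 mol.
pKa = −log(5.6 × 10^-5) = 4.252
pH = pKa + log(n_C6H5COO-/n_C6H5COOH) = 4.252 + log(0.278/0.253) = 4.252 + (+0.041)

pH = 4.29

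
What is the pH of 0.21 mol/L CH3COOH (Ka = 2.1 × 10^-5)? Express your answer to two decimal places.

CH3COOH ⇌ CH3COO- + H+
Ka = x²/(0.21 − x) = 2.1 × 10^-5
Neglecting x in the denominator: x = √(2.1 × 10^-5 × 0.21) = 2.10 × 10^-3 M
pH = −log(2.10 × 10^-3) = 2.68

pH = 2.68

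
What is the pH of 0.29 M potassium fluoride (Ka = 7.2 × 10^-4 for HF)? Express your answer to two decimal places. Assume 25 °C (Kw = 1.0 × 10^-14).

F- is the conjugate base of the weak acid HF.
Kb = Kw/Ka = 1.0×10^-14 / 7.2 × 10^-4 = 1.39 × 10^-11
From the ICE table, Kb = [OH-]²/(0.29 − [OH-]) = 1.39 × 10^-11.
Assume [OH-] ≪ 0.29: [OH-] ≈ √(1.39 × 10^-11 × 0.29) = 2.01 × 10^-6 M
([OH-]/C₀ = 0.00069% < 5%, so the approximation holds.)
pOH = 5.70, so pH = 14.00 − pOH = 8.30

pH = 8.30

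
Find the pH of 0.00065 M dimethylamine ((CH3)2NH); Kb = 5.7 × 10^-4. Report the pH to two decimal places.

pH = 10.59

(CH3)2NH + H2O ⇌ (CH3)2NH2+ + OH-
Kb = x²/(0.00065 − x) = 5.7 × 10^-4
The 5% rule fails; solving x² + Kb·x − Kb·C₀ = 0 exactly:
x = [−0.00057 + √(0.00057² + 1.48e-06)]/2 = 3.87 × 10^-4 M
pOH = 3.41, so pH = 14.00 − pOH = 10.59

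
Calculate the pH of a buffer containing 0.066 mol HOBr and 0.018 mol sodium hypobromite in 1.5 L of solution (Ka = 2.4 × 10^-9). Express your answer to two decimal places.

pKa = −log(2.4 × 10^-9) = 8.620
Henderson–Hasselbalch: pH = pKa + log([OBr-]/[HOBr]) = 8.620 + log(0.018/0.066)
pH = 8.620 + (-0.564) = 8.06

pH = 8.06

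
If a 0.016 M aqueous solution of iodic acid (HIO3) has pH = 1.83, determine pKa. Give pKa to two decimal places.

pKa = 0.74

[H+] = 10^(-1.83) = 1.48 × 10^-2 M
At equilibrium [HA] = 0.016 − 1.48 × 10^-2 = 1.20 × 10^-3 M
Ka = [H+][A-]/[HA] = (1.48 × 10^-2)² / 1.20 × 10^-3 = 1.83 × 10^-1
pKa = -log(1.83 × 10^-1) = 0.74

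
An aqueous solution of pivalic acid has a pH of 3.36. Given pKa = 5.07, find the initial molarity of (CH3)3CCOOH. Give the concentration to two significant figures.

C₀ = 2.3 × 10^-2 M

[H+] = 10^(-3.36) = 4.37 × 10^-4 M = x
Ka = 10^(−5.07) = 8.51 × 10^-6
Ka = x²/(C₀ − x) ⇒ C₀ = x + x²/Ka
C₀ = 4.37 × 10^-4 + (4.37 × 10^-4)²/(8.51 × 10^-6) = 2.29 × 10^-2 M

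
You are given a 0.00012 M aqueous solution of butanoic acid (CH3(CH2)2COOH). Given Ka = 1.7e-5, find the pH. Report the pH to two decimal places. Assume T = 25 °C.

pH = 4.43

CH3(CH2)2COOH ⇌ CH3(CH2)2COO- + H+
Ka = x²/(0.00012 − x) = 1.7 × 10^-5
The 5% rule fails; solving x² + Ka·x − Ka·C₀ = 0 exactly:
x = [−1.7e-05 + √(1.7e-05² + 8.16e-09)]/2 = 3.75 × 10^-5 M
pH = −log(3.75 × 10^-5) = 4.43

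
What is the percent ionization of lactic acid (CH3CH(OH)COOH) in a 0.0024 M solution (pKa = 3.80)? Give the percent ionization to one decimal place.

CH3CH(OH)COOH ⇌ CH3CH(OH)COO- + H+; let x = [H+] at equilibrium.
Ka = 10^(−3.80) = 1.58 × 10^-4
Ka = x²/(C₀ − x); solving the quadratic gives x = 5.42 × 10^-4 M.
% ionization = x/C₀ × 100% = 5.42 × 10^-4/0.0024 × 100% = 22.6%

22.6%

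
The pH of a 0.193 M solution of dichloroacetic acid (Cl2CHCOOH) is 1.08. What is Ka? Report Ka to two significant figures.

Ka = 6.3 × 10^-2

[H+] = 10^(-1.08) = 8.32 × 10^-2 M
At equilibrium [HA] = 0.193 − 8.32 × 10^-2 = 1.10 × 10^-1 M
Ka = [H+][A-]/[HA] = (8.32 × 10^-2)² / 1.10 × 10^-1 = 6.3 × 10^-2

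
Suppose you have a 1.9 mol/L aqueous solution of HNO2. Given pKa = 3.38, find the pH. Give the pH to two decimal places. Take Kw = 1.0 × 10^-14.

pH = 1.55

HNO2 ⇌ NO2- + H+
Ka = 10^(−3.38) = 4.17 × 10^-4
From the ICE table, Ka = x²/(1.9 − x) = 4.17 × 10^-4.
Assume x ≪ 1.9: x ≈ √(4.17 × 10^-4 × 1.9) = 2.81 × 10^-2 M
Check: 1.5% ionized — well under 5%, approximation valid.
pH = −log(2.81 × 10^-2) = 1.55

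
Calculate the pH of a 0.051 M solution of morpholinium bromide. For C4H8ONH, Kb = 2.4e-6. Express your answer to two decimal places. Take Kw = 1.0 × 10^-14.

pH = 4.84

C4H8ONH2+ is the conjugate acid of the weak base C4H8ONH.
Ka = Kw/Kb = 1.0×10^-14 / 2.4 × 10^-6 = 4.17 × 10^-9
From the ICE table, Ka = [H+]²/(0.051 − [H+]) = 4.17 × 10^-9.
Since Ka ≪ C₀, [H+] ≈ √(Ka·C₀) = 1.46 × 10^-5 M.
([H+]/C₀ = 0.029% < 5%, so the approximation holds.)
pH = −log[H+] = −log(1.46 × 10^-5) = 4.84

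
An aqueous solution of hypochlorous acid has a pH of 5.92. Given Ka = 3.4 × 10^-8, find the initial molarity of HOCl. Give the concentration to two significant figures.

C₀ = 4.4 × 10^-5 M

[H+] = 10^(-5.92) = 1.20 × 10^-6 M = x
Ka = x²/(C₀ − x) ⇒ C₀ = x + x²/Ka
C₀ = 1.20 × 10^-6 + (1.20 × 10^-6)²/(3.4 × 10^-8) = 4.36 × 10^-5 M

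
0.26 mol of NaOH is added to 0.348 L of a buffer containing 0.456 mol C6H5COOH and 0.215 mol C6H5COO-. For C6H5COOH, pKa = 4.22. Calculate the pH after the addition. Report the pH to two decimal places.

pH = 4.60

OH- converts C6H5COOH to C6H5COO-: C6H5COOH → 0.196 mol, C6H5COO- → 0.475 mol.
Henderson–Hasselbalch with mole ratio 0.475/0.196: pH = 4.22 + (+0.384)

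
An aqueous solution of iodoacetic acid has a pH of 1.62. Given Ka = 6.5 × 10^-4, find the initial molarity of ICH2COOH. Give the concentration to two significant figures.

C₀ = 9.1 × 10^-1 M

[H+] = 10^(-1.62) = 2.40 × 10^-2 M = x
Ka = x²/(C₀ − x) ⇒ C₀ = x + x²/Ka
C₀ = 2.40 × 10^-2 + (2.40 × 10^-2)²/(6.5 × 10^-4) = 9.10 × 10^-1 M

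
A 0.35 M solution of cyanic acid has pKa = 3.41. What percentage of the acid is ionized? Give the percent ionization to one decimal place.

3.3%

HOCN ⇌ OCN- + H+; let x = [H+] at equilibrium.
Ka = 10^(−3.41) = 3.89 × 10^-4
x ≈ √(Ka·C₀) = √(3.89 × 10^-4 × 0.35) = 1.17 × 10^-2 M
% ionization = x/C₀ × 100% = 1.17 × 10^-2/0.35 × 100% = 3.3%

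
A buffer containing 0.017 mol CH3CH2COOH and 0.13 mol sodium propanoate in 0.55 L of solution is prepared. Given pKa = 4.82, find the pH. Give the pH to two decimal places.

pH = 5.70

Using pH = pKa + log([base]/[acid]) with [base]/[acid] = 0.13/0.017:
pH = 4.82 + (+0.883) = 5.70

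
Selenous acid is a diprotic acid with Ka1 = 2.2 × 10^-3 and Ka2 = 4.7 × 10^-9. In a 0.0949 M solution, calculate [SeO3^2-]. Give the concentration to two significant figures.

First ionization gives [H+] ≈ [HSeO3-] = 1.34 × 10^-2 M.
Second step: Ka2 = [H+][SeO3^2-]/[HSeO3-] ≈ [SeO3^2-] (since [H+] ≈ [HSeO3-]).
So [SeO3^2-] ≈ Ka2.

4.7 × 10^-9 M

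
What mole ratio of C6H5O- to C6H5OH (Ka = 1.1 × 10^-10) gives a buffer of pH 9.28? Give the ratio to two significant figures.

ratio = 0.21

pKa = -log(1.1 × 10^-10) = 9.959
pH = pKa + log(r) ⇒ log(r) = 9.28 − 9.959 = -0.679
r = [C6H5O-]/[C6H5OH] = 10^(-0.679) = 0.209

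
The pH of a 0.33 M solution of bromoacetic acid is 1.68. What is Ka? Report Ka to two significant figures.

Ka = 1.4 × 10^-3

[H+] = 10^(-1.68) = 2.09 × 10^-2 M
At equilibrium [HA] = 0.33 − 2.09 × 10^-2 = 3.09 × 10^-1 M
Ka = [H+][A-]/[HA] = (2.09 × 10^-2)² / 3.09 × 10^-1 = 1.4 × 10^-3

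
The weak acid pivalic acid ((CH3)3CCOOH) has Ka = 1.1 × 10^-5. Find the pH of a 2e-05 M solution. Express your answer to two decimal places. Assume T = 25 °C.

(CH3)3CCOOH ⇌ (CH3)3CCOO- + H+
Let x = [H+] at equilibrium. Ka = x²/(2e-05 − x).
The 5% rule fails; solving x² + Ka·x − Ka·C₀ = 0 exactly:
x = [−1.1e-05 + √(1.1e-05² + 8.8e-10)]/2 = 1.03 × 10^-5 M
pH = −log[H+] = −log(1.03 × 10^-5) = 4.99

pH = 4.99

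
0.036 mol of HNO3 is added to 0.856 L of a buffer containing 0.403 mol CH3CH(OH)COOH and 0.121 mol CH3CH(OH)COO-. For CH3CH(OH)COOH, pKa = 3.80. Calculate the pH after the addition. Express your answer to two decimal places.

pH = 3.09

After neutralization: n(CH3CH(OH)COOH) = 0.439 mol, n(CH3CH(OH)COO-) = 0.085 mol.
pH = pKa + log([A⁻]/[HA]) = 3.80 + log(0.085/0.439) = 3.80 -0.713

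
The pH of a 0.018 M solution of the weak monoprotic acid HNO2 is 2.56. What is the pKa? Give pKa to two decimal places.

pKa = 3.30

[H+] = 10^(-2.56) = 2.75 × 10^-3 M
At equilibrium [HA] = 0.018 − 2.75 × 10^-3 = 1.52 × 10^-2 M
Ka = [H+][A-]/[HA] = (2.75 × 10^-3)² / 1.52 × 10^-2 = 4.98 × 10^-4
pKa = -log(4.98 × 10^-4) = 3.30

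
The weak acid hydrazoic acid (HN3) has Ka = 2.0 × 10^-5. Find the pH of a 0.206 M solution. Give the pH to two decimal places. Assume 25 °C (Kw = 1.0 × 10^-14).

HN3 ⇌ N3- + H+
Ka = [H+]²/(0.206 − [H+]) = 2.0 × 10^-5
Assume [H+] ≪ 0.206: [H+] ≈ √(2.0 × 10^-5 × 0.206) = 2.03 × 10^-3 M
pH = −log[H+] = −log(2.03 × 10^-3) = 2.69

pH = 2.69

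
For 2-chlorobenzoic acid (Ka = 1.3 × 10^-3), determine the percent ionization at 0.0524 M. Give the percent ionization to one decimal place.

14.6%

ClC6H4COOH ⇌ ClC6H4COO- + H+; let x = [H+] at equilibrium.
Solve x² + 0.0013x − 6.81e-05 = 0 → x = 7.63 × 10^-3 M
% ionization = x/C₀ × 100% = 7.63 × 10^-3/0.0524 × 100% = 14.6%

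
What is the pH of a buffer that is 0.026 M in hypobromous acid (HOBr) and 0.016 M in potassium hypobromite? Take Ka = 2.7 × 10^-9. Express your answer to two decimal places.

pH = 8.36

pKa = −log(2.7 × 10^-9) = 8.569
pH = pKa + log([A⁻]/[HA]) = 8.569 + log(0.016/0.026)
pH = 8.569 + (-0.211) = 8.36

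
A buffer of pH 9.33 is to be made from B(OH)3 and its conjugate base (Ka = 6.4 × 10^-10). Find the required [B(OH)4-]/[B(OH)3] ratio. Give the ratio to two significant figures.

pKa = -log(6.4 × 10^-10) = 9.194
pH = pKa + log(r) ⇒ log(r) = 9.33 − 9.194 = +0.136
r = [B(OH)4-]/[B(OH)3] = 10^(+0.136) = 1.37

ratio = 1.4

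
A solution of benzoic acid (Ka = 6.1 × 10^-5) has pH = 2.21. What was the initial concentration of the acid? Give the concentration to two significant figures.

C₀ = 6.3 × 10^-1 M

[H+] = 10^(-2.21) = 6.17 × 10^-3 M = x
Ka = x²/(C₀ − x) ⇒ C₀ = x + x²/Ka
C₀ = 6.17 × 10^-3 + (6.17 × 10^-3)²/(6.1 × 10^-5) = 6.30 × 10^-1 M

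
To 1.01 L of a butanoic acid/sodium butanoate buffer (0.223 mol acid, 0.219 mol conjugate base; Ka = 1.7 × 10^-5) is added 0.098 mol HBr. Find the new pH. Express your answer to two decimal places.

pH = 4.35

Added H+ converts CH3(CH2)2COO- to CH3(CH2)2COOH: CH3(CH2)2COOH → 0.321 mol, CH3(CH2)2COO- → 0.121 mol.
pKa = −log(1.7 × 10^-5) = 4.770
pH = pKa + log([A⁻]/[HA]) = 4.770 + log(0.121/0.321) = 4.770 -0.424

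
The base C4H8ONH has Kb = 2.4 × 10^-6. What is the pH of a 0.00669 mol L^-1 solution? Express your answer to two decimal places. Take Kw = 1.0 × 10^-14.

C4H8ONH + H2O ⇌ C4H8ONH2+ + OH-
From the ICE table, Kb = [OH-]²/(0.00669 − [OH-]) = 2.4 × 10^-6.
Since Kb ≪ C₀, [OH-] ≈ √(Kb·C₀) = 1.27 × 10^-4 M.
([OH-]/C₀ = 1.9% < 5%, so the approximation holds.)
pOH = 3.90, so pH = 14.00 − pOH = 10.10

pH = 10.10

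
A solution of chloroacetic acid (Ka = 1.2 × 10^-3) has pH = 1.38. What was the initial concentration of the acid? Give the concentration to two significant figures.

C₀ = 1.5 M

[H+] = 10^(-1.38) = 4.17 × 10^-2 M = x
Ka = x²/(C₀ − x) ⇒ C₀ = x + x²/Ka
C₀ = 4.17 × 10^-2 + (4.17 × 10^-2)²/(1.2 × 10^-3) = 1.49 M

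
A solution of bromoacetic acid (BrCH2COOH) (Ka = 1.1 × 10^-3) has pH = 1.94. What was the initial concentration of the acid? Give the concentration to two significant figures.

[H+] = 10^(-1.94) = 1.15 × 10^-2 M = x
Ka = x²/(C₀ − x) ⇒ C₀ = x + x²/Ka
C₀ = 1.15 × 10^-2 + (1.15 × 10^-2)²/(1.1 × 10^-3) = 1.32 × 10^-1 M

C₀ = 1.3 × 10^-1 M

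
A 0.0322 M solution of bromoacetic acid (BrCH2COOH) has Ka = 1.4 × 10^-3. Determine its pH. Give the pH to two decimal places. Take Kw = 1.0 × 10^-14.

pH = 2.22

BrCH2COOH ⇌ BrCH2COO- + H+
From the ICE table, Ka = [H+]²/(0.0322 − [H+]) = 1.4 × 10^-3.
The 5% rule fails; solving [H+]² + Ka·[H+] − Ka·C₀ = 0 exactly:
[H+] = (−Ka + √(Ka² + 4·Ka·C₀))/2 = 6.05 × 10^-3 M
pH = −log[H+] = −log(6.05 × 10^-3) = 2.22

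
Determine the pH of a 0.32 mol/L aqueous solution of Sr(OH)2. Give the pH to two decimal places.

pH = 13.81

Sr(OH)2 is a strong base (each formula unit releases 2 OH-); [OH-] = 0.64 M.
pOH = -log(0.64) = 0.19
pH = 14.00 - 0.19 = 13.81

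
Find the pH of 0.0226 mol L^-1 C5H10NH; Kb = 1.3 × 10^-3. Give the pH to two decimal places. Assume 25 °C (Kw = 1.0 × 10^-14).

C5H10NH + H2O ⇌ C5H10NH2+ + OH-
From the ICE table, Kb = [OH-]²/(0.0226 − [OH-]) = 1.3 × 10^-3.
Here C₀/Kb ≈ 17.4, so the small-[OH-] approximation fails. Use the quadratic:
[OH-] = (−Kb + √(Kb² + 4·Kb·C₀))/2 = 4.81 × 10^-3 M
pOH = −log(4.81 × 10^-3) = 2.32; pH = 14.00 − 2.32 = 11.68

pH = 11.68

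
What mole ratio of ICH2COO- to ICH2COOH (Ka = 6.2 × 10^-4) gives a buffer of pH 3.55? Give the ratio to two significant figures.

pKa = -log(6.2 × 10^-4) = 3.208
pH = pKa + log(r) ⇒ log(r) = 3.55 − 3.208 = +0.342
r = [ICH2COO-]/[ICH2COOH] = 10^(+0.342) = 2.2

ratio = 2.2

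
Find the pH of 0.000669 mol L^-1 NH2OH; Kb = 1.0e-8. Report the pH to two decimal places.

pH = 8.41

NH2OH + H2O ⇌ NH3OH+ + OH-
Kb = x²/(0.000669 − x) = 1.0 × 10^-8
Neglecting x in the denominator: x = √(1.0 × 10^-8 × 0.000669) = 2.59 × 10^-6 M
pOH = 5.59, so pH = 14.00 − pOH = 8.41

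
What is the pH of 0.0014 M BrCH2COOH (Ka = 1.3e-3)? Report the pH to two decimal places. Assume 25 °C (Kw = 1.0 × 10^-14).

pH = 3.07

BrCH2COOH ⇌ BrCH2COO- + H+
From the ICE table, Ka = [H+]²/(0.0014 − [H+]) = 1.3 × 10^-3.
[H+] is not negligible relative to C₀; solve [H+]² + 0.0013·[H+] − 1.82e-06 = 0.
[H+] = (−Ka + √(Ka² + 4·Ka·C₀))/2 = 8.47 × 10^-4 M
pH = −log(8.47 × 10^-4) = 3.07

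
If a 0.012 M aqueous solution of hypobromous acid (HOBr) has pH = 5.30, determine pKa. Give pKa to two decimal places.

pKa = 8.68

[H+] = 10^(-5.30) = 5.01 × 10^-6 M
At equilibrium [HA] = 0.012 − 5.01 × 10^-6 = 1.20 × 10^-2 M
Ka = [H+][A-]/[HA] = (5.01 × 10^-6)² / 1.20 × 10^-2 = 2.09 × 10^-9
pKa = -log(2.09 × 10^-9) = 8.68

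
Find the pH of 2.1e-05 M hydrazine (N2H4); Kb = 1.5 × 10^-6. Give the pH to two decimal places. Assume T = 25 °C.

N2H4 + H2O ⇌ N2H5+ + OH-
From the ICE table, Kb = [OH-]²/(2.1e-05 − [OH-]) = 1.5 × 10^-6.
The 5% rule fails; solving [OH-]² + Kb·[OH-] − Kb·C₀ = 0 exactly:
[OH-] = [−1.5e-06 + √(1.5e-06² + 1.26e-10)]/2 = 4.91 × 10^-6 M
pOH = −log(4.91 × 10^-6) = 5.31; pH = 14.00 − 5.31 = 8.69

pH = 8.69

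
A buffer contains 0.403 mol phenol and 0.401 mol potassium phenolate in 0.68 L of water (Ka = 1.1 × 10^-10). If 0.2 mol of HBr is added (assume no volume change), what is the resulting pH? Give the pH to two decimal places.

pH = 9.48

After neutralization: n(C6H5OH) = 0.603 mol, n(C6H5O-) = 0.201 mol.
pKa = −log(1.1 × 10^-10) = 9.959
pH = pKa + log([A⁻]/[HA]) = 9.959 + log(0.201/0.603) = 9.959 -0.477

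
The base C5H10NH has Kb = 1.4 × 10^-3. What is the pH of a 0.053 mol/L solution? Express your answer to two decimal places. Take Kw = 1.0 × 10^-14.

pH = 11.90

C5H10NH + H2O ⇌ C5H10NH2+ + OH-
Kb = [OH-]²/(0.053 − [OH-]) = 1.4 × 10^-3
Here C₀/Kb ≈ 37.9, so the small-[OH-] approximation fails. Use the quadratic:
[OH-] = (−Kb + √(Kb² + 4·Kb·C₀))/2 = 7.94 × 10^-3 M
pOH = 2.10, so pH = 14.00 − pOH = 11.90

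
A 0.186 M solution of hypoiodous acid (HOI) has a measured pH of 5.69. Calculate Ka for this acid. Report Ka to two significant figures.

Ka = 2.2 × 10^-11

[H+] = 10^(-5.69) = 2.04 × 10^-6 M
At equilibrium [HA] = 0.186 − 2.04 × 10^-6 = 1.86 × 10^-1 M
Ka = [H+][A-]/[HA] = (2.04 × 10^-6)² / 1.86 × 10^-1 = 2.2 × 10^-11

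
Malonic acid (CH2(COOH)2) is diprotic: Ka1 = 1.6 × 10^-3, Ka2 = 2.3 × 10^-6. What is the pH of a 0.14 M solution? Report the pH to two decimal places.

Since Ka1 ≫ Ka2, the first ionization dominates [H+].
Ka1 = x²/(0.14 − x) = 1.6 × 10^-3
Solving the quadratic: x = (−Ka1 + √(Ka1² + 4·Ka1·C₀))/2 = 1.42 × 10^-2 M
pH = −log(1.42 × 10^-2) = 1.85

pH = 1.85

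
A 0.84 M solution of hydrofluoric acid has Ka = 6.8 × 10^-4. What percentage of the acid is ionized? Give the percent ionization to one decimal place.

HF ⇌ F- + H+; let x = [H+] at equilibrium.
x ≈ √(Ka·C₀) = √(6.8 × 10^-4 × 0.84) = 2.39 × 10^-2 M
Fraction ionized = 2.39 × 10^-2 / 0.84 = 0.0285 → 2.8%

2.8%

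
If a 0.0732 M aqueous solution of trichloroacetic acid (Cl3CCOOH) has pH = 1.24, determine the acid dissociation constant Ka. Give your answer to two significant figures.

[H+] = 10^(-1.24) = 5.75 × 10^-2 M
At equilibrium [HA] = 0.0732 − 5.75 × 10^-2 = 1.57 × 10^-2 M
Ka = [H+][A-]/[HA] = (5.75 × 10^-2)² / 1.57 × 10^-2 = 2.1 × 10^-1

Ka = 2.1 × 10^-1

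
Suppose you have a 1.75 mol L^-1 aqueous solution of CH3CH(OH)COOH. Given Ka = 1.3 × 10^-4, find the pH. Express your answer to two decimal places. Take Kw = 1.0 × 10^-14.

pH = 1.82

CH3CH(OH)COOH ⇌ CH3CH(OH)COO- + H+
From the ICE table, Ka = [H+]²/(1.75 − [H+]) = 1.3 × 10^-4.
Neglecting [H+] in the denominator: [H+] = √(1.3 × 10^-4 × 1.75) = 1.51 × 10^-2 M
([H+]/C₀ = 0.86% < 5%, so the approximation holds.)
pH = −log(1.51 × 10^-2) = 1.82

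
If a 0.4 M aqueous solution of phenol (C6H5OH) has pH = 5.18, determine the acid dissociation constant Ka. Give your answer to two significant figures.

Ka = 1.1 × 10^-10

[H+] = 10^(-5.18) = 6.61 × 10^-6 M
At equilibrium [HA] = 0.4 − 6.61 × 10^-6 = 4.00 × 10^-1 M
Ka = [H+][A-]/[HA] = (6.61 × 10^-6)² / 4.00 × 10^-1 = 1.1 × 10^-10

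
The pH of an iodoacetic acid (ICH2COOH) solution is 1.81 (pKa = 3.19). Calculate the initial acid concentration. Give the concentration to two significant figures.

C₀ = 3.9 × 10^-1 M

[H+] = 10^(-1.81) = 1.55 × 10^-2 M = x
Ka = 10^(−3.19) = 6.46 × 10^-4
Ka = x²/(C₀ − x) ⇒ C₀ = x + x²/Ka
C₀ = 1.55 × 10^-2 + (1.55 × 10^-2)²/(6.46 × 10^-4) = 3.87 × 10^-1 M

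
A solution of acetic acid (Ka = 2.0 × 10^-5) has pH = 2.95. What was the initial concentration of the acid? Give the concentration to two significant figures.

C₀ = 6.4 × 10^-2 M

[H+] = 10^(-2.95) = 1.12 × 10^-3 M = x
Ka = x²/(C₀ − x) ⇒ C₀ = x + x²/Ka
C₀ = 1.12 × 10^-3 + (1.12 × 10^-3)²/(2.0 × 10^-5) = 6.38 × 10^-2 M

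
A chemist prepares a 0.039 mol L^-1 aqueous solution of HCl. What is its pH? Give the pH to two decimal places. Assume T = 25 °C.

HCl is a strong acid and dissociates completely, so [H+] = 0.039 M.
pH = -log(0.039) = 1.41

pH = 1.41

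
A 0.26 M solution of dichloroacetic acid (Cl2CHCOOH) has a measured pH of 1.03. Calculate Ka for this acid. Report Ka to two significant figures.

[H+] = 10^(-1.03) = 9.33 × 10^-2 M
At equilibrium [HA] = 0.26 − 9.33 × 10^-2 = 1.67 × 10^-1 M
Ka = [H+][A-]/[HA] = (9.33 × 10^-2)² / 1.67 × 10^-1 = 5.2 × 10^-2

Ka = 5.2 × 10^-2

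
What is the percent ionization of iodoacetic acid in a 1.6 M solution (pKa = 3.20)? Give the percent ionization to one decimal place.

ICH2COOH ⇌ ICH2COO- + H+; let x = [H+] at equilibrium.
Ka = 10^(−3.20) = 6.31 × 10^-4
x ≈ √(Ka·C₀) = √(6.31 × 10^-4 × 1.6) = 3.18 × 10^-2 M
% ionization = x/C₀ × 100% = 3.18 × 10^-2/1.6 × 100% = 2.0%

2.0%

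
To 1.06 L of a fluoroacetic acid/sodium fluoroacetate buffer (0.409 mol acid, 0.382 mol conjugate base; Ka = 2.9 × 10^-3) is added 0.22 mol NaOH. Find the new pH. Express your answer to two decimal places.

After neutralization: n(FCH2COOH) = 0.189 mol, n(FCH2COO-) = 0.602 mol.
pKa = −log(2.9 × 10^-3) = 2.538
pH = pKa + log(n_FCH2COO-/n_FCH2COOH) = 2.538 + log(0.602/0.189) = 2.538 + (+0.503)

pH = 3.04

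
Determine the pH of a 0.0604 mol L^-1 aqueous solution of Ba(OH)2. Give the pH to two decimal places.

Ba(OH)2 is a strong base (each formula unit releases 2 OH-); [OH-] = 0.121 M.
pOH = -log(0.121) = 0.92
pH = 14.00 - 0.92 = 13.08

pH = 13.08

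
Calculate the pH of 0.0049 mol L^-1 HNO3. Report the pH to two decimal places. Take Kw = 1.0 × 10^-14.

pH = 2.31

HNO3 is a strong acid and dissociates completely, so [H+] = 0.0049 M.
pH = -log(0.0049) = 2.31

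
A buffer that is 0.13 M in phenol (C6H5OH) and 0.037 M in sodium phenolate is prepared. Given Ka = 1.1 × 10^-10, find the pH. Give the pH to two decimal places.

pH = 9.41

pKa = −log(1.1 × 10^-10) = 9.959
Henderson–Hasselbalch: pH = pKa + log([C6H5O-]/[C6H5OH]) = 9.959 + log(0.037/0.13)
pH = 9.959 + (-0.546) = 9.41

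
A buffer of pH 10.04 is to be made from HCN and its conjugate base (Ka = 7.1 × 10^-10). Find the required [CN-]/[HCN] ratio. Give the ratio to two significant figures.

pKa = -log(7.1 × 10^-10) = 9.149
pH = pKa + log(r) ⇒ log(r) = 10.04 − 9.149 = +0.891
r = [CN-]/[HCN] = 10^(+0.891) = 7.78

ratio = 7.8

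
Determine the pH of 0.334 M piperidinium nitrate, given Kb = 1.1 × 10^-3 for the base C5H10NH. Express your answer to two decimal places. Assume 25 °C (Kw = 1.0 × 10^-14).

pH = 5.76

C5H10NH2+ is the conjugate acid of the weak base C5H10NH.
Ka = Kw/Kb = 1.0×10^-14 / 1.1 × 10^-3 = 9.09 × 10^-12
Ka = x²/(0.334 − x) = 9.09 × 10^-12
Since Ka ≪ C₀, x ≈ √(Ka·C₀) = 1.74 × 10^-6 M.
pH = −log(1.74 × 10^-6) = 5.76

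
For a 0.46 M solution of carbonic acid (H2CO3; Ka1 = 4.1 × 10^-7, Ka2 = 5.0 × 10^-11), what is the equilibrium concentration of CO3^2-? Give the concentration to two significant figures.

5.0 × 10^-11 M

First ionization gives [H+] ≈ [HCO3-] = 4.34 × 10^-4 M.
Second step: Ka2 = [H+][CO3^2-]/[HCO3-] ≈ [CO3^2-] (since [H+] ≈ [HCO3-]).
So [CO3^2-] ≈ Ka2.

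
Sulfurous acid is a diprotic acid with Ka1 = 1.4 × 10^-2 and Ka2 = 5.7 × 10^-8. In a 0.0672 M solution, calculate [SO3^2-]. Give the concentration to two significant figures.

5.7 × 10^-8 M

First ionization gives [H+] ≈ [HSO3-] = 2.45 × 10^-2 M.
Second step: Ka2 = [H+][SO3^2-]/[HSO3-] ≈ [SO3^2-] (since [H+] ≈ [HSO3-]).
So [SO3^2-] ≈ Ka2.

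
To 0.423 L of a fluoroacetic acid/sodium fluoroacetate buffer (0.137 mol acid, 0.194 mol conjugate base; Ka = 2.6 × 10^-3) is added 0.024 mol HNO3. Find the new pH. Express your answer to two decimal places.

pH = 2.61

Added H+ converts FCH2COO- to FCH2COOH: FCH2COOH → 0.161 mol, FCH2COO- → 0.17 mol.
pKa = −log(2.6 × 10^-3) = 2.585
pH = pKa + log(n_FCH2COO-/n_FCH2COOH) = 2.585 + log(0.17/0.161) = 2.585 + (+0.024)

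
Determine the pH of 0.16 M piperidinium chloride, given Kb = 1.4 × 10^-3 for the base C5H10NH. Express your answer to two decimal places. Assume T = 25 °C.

pH = 5.97

C5H10NH2+ is the conjugate acid of the weak base C5H10NH.
Ka = Kw/Kb = 1.0×10^-14 / 1.4 × 10^-3 = 7.14 × 10^-12
Ka = x²/(0.16 − x) = 7.14 × 10^-12
Since Ka ≪ C₀, x ≈ √(Ka·C₀) = 1.07 × 10^-6 M.
pH = −log(1.07 × 10^-6) = 5.97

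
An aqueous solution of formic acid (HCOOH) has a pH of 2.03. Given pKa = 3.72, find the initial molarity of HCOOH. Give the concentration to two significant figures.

C₀ = 4.7 × 10^-1 M

[H+] = 10^(-2.03) = 9.33 × 10^-3 M = x
Ka = 10^(−3.72) = 1.91 × 10^-4
Ka = x²/(C₀ − x) ⇒ C₀ = x + x²/Ka
C₀ = 9.33 × 10^-3 + (9.33 × 10^-3)²/(1.91 × 10^-4) = 4.65 × 10^-1 M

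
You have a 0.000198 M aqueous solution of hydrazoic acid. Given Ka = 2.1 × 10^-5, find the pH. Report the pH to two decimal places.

pH = 4.26

HN3 ⇌ N3- + H+
Let x = [H+] at equilibrium. Ka = x²/(0.000198 − x).
x is not negligible relative to C₀; solve x² + 2.1e-05·x − 4.16e-09 = 0.
x = [−2.1e-05 + √(2.1e-05² + 1.66e-08)]/2 = 5.48 × 10^-5 M
pH = −log(5.48 × 10^-5) = 4.26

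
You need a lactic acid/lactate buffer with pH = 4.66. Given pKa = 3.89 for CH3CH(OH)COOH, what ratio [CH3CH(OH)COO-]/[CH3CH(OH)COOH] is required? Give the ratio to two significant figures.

ratio = 5.9

pH = pKa + log(r) ⇒ log(r) = 4.66 − 3.89 = +0.77
r = [CH3CH(OH)COO-]/[CH3CH(OH)COOH] = 10^(+0.77) = 5.89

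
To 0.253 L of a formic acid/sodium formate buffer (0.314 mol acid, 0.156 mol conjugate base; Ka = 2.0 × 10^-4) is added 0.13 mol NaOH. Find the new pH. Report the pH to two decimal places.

pH = 3.89

After neutralization: n(HCOOH) = 0.184 mol, n(HCOO-) = 0.286 mol.
pKa = −log(2.0 × 10^-4) = 3.699
pH = pKa + log([A⁻]/[HA]) = 3.699 + log(0.286/0.184) = 3.699 +0.192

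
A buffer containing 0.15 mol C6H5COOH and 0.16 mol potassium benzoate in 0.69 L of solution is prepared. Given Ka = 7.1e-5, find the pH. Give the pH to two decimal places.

pH = 4.18

pKa = −log(7.1 × 10^-5) = 4.149
Henderson–Hasselbalch: pH = pKa + log([C6H5COO-]/[C6H5COOH]) = 4.149 + log(0.16/0.15)
pH = 4.149 + (+0.028) = 4.18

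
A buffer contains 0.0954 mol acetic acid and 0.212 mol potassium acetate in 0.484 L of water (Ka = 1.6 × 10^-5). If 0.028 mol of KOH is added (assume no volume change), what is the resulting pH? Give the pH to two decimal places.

pH = 5.35

After neutralization: n(CH3COOH) = 0.0674 mol, n(CH3COO-) = 0.24 mol.
pKa = −log(1.6 × 10^-5) = 4.796
Henderson–Hasselbalch with mole ratio 0.24/0.0674: pH = 4.796 + (+0.552)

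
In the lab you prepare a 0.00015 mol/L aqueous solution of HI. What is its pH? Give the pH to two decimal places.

pH = 3.82

HI is a strong acid and dissociates completely, so [H+] = 0.00015 M.
pH = -log(0.00015) = 3.82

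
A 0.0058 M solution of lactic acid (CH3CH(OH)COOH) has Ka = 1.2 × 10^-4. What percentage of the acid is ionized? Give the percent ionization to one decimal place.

13.4%

CH3CH(OH)COOH ⇌ CH3CH(OH)COO- + H+; let x = [H+] at equilibrium.
Solve x² + 0.00012x − 6.96e-07 = 0 → x = 7.76 × 10^-4 M
% ionization = x/C₀ × 100% = 7.76 × 10^-4/0.0058 × 100% = 13.4%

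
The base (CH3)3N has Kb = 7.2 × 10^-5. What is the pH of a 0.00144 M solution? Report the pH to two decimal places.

pH = 10.46

(CH3)3N + H2O ⇌ (CH3)3NH+ + OH-
Kb = x²/(0.00144 − x) = 7.2 × 10^-5
Here C₀/Kb ≈ 20, so the small-x approximation fails. Use the quadratic:
x = [−7.2e-05 + √(7.2e-05² + 4.15e-07)]/2 = 2.88 × 10^-4 M
pOH = 3.54, so pH = 14.00 − pOH = 10.46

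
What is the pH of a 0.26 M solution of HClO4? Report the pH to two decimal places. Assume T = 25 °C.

pH = 0.59

HClO4 is a strong acid and dissociates completely, so [H+] = 0.26 M.
pH = -log(0.26) = 0.59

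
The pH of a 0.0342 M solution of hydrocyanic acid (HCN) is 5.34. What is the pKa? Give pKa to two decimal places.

[H+] = 10^(-5.34) = 4.57 × 10^-6 M
At equilibrium [HA] = 0.0342 − 4.57 × 10^-6 = 3.42 × 10^-2 M
Ka = [H+][A-]/[HA] = (4.57 × 10^-6)² / 3.42 × 10^-2 = 6.11 × 10^-10
pKa = -log(6.11 × 10^-10) = 9.21

pKa = 9.21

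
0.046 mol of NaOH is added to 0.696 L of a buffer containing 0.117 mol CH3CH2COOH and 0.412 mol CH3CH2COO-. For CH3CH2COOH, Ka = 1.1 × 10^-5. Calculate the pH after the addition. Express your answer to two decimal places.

After neutralization: n(CH3CH2COOH) = 0.071 mol, n(CH3CH2COO-) = 0.458 mol.
pKa = −log(1.1 × 10^-5) = 4.959
Henderson–Hasselbalch with mole ratio 0.458/0.071: pH = 4.959 + (+0.810)

pH = 5.77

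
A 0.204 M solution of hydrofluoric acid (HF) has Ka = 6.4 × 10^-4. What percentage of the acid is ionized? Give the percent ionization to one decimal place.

5.4%

HF ⇌ F- + H+; let x = [H+] at equilibrium.
Solve x² + 0.00064x − 0.000131 = 0 → x = 1.11 × 10^-2 M
% ionization = x/C₀ × 100% = 1.11 × 10^-2/0.204 × 100% = 5.4%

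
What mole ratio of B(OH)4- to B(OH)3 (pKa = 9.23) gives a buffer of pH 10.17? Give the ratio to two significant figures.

ratio = 8.7

pH = pKa + log(r) ⇒ log(r) = 10.17 − 9.23 = +0.94
r = [B(OH)4-]/[B(OH)3] = 10^(+0.94) = 8.71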